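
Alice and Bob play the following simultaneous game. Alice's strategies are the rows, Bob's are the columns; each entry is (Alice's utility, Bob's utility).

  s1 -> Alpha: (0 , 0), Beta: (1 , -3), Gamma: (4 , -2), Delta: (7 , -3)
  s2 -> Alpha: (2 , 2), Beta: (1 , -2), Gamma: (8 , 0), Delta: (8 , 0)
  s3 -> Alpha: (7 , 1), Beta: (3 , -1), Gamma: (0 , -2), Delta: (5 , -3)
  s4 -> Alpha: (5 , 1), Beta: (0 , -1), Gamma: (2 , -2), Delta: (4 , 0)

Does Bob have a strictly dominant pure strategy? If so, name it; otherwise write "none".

Alpha vs Beta: s1: 0>-3, s2: 2>-2, s3: 1>-1, s4: 1>-1.
Alpha vs Gamma: s1: 0>-2, s2: 2>0, s3: 1>-2, s4: 1>-2.
Alpha vs Delta: s1: 0>-3, s2: 2>0, s3: 1>-3, s4: 1>0.
Alpha strictly beats every other strategy against every opponent action, so it is strictly dominant.

Alpha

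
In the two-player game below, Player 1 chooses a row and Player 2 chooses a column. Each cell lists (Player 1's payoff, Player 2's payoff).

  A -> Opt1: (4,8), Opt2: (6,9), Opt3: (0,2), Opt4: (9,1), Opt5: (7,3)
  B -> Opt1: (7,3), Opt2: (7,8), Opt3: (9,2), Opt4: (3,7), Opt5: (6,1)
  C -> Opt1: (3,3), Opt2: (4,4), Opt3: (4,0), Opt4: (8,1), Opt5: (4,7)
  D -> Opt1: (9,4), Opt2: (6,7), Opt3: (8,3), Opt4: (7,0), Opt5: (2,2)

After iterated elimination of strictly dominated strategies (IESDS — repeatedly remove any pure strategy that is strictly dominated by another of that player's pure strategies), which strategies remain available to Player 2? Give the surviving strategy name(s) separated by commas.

Opt2

For Player 2, Opt2 strictly dominates Opt1 on the remaining rows (A: 9>8, B: 8>3, C: 4>3, D: 7>4); eliminate Opt1.
Column Opt3 is eliminated: Opt2 beats it against every remaining row (A: 9>2, B: 8>2, C: 4>0, D: 7>3).
Player 1's strategy C is strictly dominated by A (Opt2: 6>4, Opt4: 9>8, Opt5: 7>4) and is removed.
Column Opt4 is eliminated: Opt2 beats it against every remaining row (A: 9>1, B: 8>7, D: 7>0).
Row D is eliminated: B beats it against every remaining column (Opt2: 7>6, Opt5: 6>2).
Column Opt5 is eliminated: Opt2 beats it against every remaining row (A: 9>3, B: 8>1).
Row A is eliminated: B beats it against every remaining column (Opt2: 7>6).
Among the remaining strategies, none is strictly dominated by another pure strategy of the same player, so the elimination stops.
Surviving strategies — Player 1: {B}; Player 2: {Opt2}.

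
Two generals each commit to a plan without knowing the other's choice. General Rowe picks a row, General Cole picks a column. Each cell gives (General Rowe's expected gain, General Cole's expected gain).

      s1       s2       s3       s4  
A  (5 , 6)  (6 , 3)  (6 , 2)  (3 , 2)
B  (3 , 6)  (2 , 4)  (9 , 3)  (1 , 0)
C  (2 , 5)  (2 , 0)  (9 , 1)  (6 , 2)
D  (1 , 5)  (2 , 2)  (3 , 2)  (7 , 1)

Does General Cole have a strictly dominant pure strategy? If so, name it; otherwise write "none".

s1

s1 vs s2: A: 6>3, B: 6>4, C: 5>0, D: 5>2.
s1 vs s3: A: 6>2, B: 6>3, C: 5>1, D: 5>2.
s1 vs s4: A: 6>2, B: 6>0, C: 5>2, D: 5>1.
s1 strictly beats every other strategy against every opponent action, so it is strictly dominant.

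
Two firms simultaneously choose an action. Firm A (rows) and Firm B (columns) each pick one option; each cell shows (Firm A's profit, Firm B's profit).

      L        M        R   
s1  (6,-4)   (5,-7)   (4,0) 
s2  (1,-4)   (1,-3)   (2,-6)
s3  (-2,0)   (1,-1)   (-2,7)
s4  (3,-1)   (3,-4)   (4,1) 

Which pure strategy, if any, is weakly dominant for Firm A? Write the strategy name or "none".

s1 vs s2: L: 6>1, M: 5>1, R: 4>2.
s1 vs s3: L: 6>-2, M: 5>1, R: 4>-2.
s1 vs s4: L: 6>3, M: 5>3, R: 4=4.
s1 is at least as good as every other strategy against every opponent action, so it is weakly dominant.

s1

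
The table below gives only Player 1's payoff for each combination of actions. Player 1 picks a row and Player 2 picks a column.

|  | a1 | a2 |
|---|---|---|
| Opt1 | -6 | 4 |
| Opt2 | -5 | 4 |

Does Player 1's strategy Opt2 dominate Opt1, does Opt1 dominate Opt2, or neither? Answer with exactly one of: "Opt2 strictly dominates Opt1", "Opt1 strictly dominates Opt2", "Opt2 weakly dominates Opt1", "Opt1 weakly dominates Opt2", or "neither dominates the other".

Opt2's payoffs vs Opt1's, by Player 2's action — a1: -5>-6, a2: 4=4.
Opt2 is at least as good everywhere and strictly better somewhere (tied only at a2), so Opt2 weakly but not strictly dominates Opt1.

Opt2 weakly dominates Opt1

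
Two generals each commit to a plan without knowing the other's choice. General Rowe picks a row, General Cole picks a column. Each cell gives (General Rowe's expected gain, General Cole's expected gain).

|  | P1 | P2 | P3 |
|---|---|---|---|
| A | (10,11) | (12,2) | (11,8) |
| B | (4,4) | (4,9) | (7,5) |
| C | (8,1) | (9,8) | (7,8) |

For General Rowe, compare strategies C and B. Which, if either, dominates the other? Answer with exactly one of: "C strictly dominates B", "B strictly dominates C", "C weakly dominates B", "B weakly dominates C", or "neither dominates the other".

C weakly dominates B

Compare C to B across each choice by General Cole: P1: 8>4, P2: 9>4, P3: 7=7.
C is at least as good everywhere and strictly better somewhere (tied only at P3), so C weakly but not strictly dominates B.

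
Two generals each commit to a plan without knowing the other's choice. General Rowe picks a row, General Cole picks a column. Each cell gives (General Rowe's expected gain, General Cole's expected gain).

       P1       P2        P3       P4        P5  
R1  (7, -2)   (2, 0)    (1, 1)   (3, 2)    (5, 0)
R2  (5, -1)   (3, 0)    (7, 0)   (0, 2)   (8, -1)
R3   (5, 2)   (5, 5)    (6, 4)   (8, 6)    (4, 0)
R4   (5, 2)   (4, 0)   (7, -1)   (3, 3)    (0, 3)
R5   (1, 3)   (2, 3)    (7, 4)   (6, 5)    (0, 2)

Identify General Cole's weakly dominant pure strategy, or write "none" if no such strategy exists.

P4 vs P1: R1: 2>-2, R2: 2>-1, R3: 6>2, R4: 3>2, R5: 5>3.
P4 vs P2: R1: 2>0, R2: 2>0, R3: 6>5, R4: 3>0, R5: 5>3.
P4 vs P3: R1: 2>1, R2: 2>0, R3: 6>4, R4: 3>-1, R5: 5>4.
P4 vs P5: R1: 2>0, R2: 2>-1, R3: 6>0, R4: 3=3, R5: 5>2.
P4 is at least as good as every other strategy against every opponent action, so it is weakly dominant.

P4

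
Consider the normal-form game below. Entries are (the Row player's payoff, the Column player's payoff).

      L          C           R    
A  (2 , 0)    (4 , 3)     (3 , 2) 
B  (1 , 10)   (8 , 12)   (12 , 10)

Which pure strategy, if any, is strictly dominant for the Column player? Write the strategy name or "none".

C vs L: A: 3>0, B: 12>10.
C vs R: A: 3>2, B: 12>10.
C strictly beats every other strategy against every opponent action, so it is strictly dominant.

C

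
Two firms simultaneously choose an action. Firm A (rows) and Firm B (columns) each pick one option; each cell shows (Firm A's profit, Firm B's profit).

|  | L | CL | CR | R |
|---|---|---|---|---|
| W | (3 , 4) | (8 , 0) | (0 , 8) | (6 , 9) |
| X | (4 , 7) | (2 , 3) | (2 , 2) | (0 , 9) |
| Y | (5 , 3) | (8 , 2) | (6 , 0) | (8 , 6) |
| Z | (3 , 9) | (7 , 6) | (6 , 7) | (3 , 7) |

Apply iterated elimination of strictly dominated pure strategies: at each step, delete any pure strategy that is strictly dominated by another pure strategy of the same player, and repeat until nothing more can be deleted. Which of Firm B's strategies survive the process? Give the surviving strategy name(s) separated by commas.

For Firm A, Y strictly dominates X on the remaining columns (L: 5>4, CL: 8>2, CR: 6>2, R: 8>0); eliminate X.
For Firm B, L strictly dominates CL on the remaining rows (W: 4>0, Y: 3>2, Z: 9>6); eliminate CL.
Firm A's strategy W is strictly dominated by Y (L: 5>3, CR: 6>0, R: 8>6) and is removed.
Column CR is eliminated: L beats it against every remaining row (Y: 3>0, Z: 9>7).
For Firm A, Y strictly dominates Z on the remaining columns (L: 5>3, R: 8>3); eliminate Z.
For Firm B, R strictly dominates L on the remaining rows (Y: 6>3); eliminate L.
Among the remaining strategies, none is strictly dominated by another pure strategy of the same player, so the elimination stops.
Surviving strategies — Firm A: {Y}; Firm B: {R}.

R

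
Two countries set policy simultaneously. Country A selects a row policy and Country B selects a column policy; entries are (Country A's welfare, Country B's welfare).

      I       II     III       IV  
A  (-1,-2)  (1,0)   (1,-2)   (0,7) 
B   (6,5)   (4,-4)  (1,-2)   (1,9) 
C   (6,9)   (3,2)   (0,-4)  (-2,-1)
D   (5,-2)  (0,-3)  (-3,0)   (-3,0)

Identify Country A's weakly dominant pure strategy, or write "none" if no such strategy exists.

B vs A: I: 6>-1, II: 4>1, III: 1=1, IV: 1>0.
B vs C: I: 6=6, II: 4>3, III: 1>0, IV: 1>-2.
B vs D: I: 6>5, II: 4>0, III: 1>-3, IV: 1>-3.
B is at least as good as every other strategy against every opponent action, so it is weakly dominant.

B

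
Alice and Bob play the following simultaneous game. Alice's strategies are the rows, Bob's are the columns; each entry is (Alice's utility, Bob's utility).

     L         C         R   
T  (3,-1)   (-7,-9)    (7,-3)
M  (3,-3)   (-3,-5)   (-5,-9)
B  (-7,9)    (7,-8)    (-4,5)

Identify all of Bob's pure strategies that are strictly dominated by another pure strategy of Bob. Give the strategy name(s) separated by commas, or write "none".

C, R

Nothing dominates L: C at T (-1>-9); R at T (-1>-3).
L strictly dominates C — T: -1>-9, M: -3>-5, B: 9>-8.
R is strictly dominated by L (T: -1>-3, M: -3>-9, B: 9>5).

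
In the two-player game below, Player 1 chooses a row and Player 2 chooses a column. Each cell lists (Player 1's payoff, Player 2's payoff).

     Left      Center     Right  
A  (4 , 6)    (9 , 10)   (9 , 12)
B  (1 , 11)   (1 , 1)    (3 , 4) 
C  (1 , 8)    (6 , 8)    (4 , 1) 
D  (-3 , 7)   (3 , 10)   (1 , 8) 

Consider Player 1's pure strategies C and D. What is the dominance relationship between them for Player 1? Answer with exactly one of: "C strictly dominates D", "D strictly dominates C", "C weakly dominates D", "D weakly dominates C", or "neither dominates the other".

Compare C to D across each choice by Player 2: Left: 1>-3, Center: 6>3, Right: 4>1.
C gives a strictly higher payoff against each choice by Player 2, so C strictly dominates D.

C strictly dominates D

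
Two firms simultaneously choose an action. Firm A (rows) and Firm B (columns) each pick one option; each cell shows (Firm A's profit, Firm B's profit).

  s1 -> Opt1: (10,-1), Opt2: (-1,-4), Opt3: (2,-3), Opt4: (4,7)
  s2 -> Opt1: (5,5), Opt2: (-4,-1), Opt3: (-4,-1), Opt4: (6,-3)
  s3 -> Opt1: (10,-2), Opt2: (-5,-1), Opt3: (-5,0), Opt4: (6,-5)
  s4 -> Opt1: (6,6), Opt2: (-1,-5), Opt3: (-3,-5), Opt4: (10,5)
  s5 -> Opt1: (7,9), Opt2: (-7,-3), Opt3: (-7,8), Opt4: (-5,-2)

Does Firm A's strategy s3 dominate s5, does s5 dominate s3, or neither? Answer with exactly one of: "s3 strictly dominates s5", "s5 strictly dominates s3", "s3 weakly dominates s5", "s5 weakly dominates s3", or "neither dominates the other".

s3's payoffs vs s5's, by Firm B's action — Opt1: 10>7, Opt2: -5>-7, Opt3: -5>-7, Opt4: 6>-5.
Every comparison favours s3, so s3 strictly dominates s5.

s3 strictly dominates s5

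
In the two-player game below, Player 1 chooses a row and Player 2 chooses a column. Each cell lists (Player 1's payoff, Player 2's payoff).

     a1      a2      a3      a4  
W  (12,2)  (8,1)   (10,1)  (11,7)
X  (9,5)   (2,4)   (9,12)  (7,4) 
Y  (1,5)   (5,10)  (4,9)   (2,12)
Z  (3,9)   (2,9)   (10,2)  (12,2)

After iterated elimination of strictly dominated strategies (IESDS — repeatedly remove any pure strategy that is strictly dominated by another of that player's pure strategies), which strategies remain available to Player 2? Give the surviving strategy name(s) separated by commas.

a1, a2, a4

Row X is eliminated: W beats it against every remaining column (a1: 12>9, a2: 8>2, a3: 10>9, a4: 11>7).
Player 1's strategy Y is strictly dominated by W (a1: 12>1, a2: 8>5, a3: 10>4, a4: 11>2) and is removed.
For Player 2, a1 strictly dominates a3 on the remaining rows (W: 2>1, Z: 9>2); eliminate a3.
Among the remaining strategies, none is strictly dominated by another pure strategy of the same player, so the elimination stops.
Surviving strategies — Player 1: {W, Z}; Player 2: {a1, a2, a4}.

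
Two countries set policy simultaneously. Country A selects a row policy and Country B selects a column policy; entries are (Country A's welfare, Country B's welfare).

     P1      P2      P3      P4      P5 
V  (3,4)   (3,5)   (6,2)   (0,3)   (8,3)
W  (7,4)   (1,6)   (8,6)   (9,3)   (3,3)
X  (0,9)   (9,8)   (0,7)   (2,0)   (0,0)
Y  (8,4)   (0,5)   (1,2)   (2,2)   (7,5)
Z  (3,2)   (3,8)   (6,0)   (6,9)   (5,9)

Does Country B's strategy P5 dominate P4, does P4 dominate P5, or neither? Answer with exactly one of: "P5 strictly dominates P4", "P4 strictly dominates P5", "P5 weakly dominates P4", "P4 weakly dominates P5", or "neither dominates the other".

P5 weakly dominates P4

P5's payoffs vs P4's, by Country A's action — V: 3=3, W: 3=3, X: 0=0, Y: 5>2, Z: 9=9.
P5 is at least as good everywhere and strictly better somewhere (tied only at V, W, X, Z), so P5 weakly but not strictly dominates P4.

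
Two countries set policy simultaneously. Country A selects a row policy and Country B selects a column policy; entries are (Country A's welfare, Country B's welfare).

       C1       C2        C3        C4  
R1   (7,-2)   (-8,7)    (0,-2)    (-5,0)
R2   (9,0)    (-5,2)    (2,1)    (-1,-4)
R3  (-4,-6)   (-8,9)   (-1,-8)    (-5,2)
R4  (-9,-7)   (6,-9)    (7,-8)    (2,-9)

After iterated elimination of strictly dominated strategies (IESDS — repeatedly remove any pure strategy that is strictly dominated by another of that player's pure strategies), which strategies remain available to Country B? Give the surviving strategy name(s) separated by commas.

C1, C2, C3

Row R1 is eliminated: R2 beats it against every remaining column (C1: 9>7, C2: -5>-8, C3: 2>0, C4: -1>-5).
Row R3 is eliminated: R2 beats it against every remaining column (C1: 9>-4, C2: -5>-8, C3: 2>-1, C4: -1>-5).
Country B's strategy C4 is strictly dominated by C1 (R2: 0>-4, R4: -7>-9) and is removed.
Among the remaining strategies, none is strictly dominated by another pure strategy of the same player, so the elimination stops.
Surviving strategies — Country A: {R2, R4}; Country B: {C1, C2, C3}.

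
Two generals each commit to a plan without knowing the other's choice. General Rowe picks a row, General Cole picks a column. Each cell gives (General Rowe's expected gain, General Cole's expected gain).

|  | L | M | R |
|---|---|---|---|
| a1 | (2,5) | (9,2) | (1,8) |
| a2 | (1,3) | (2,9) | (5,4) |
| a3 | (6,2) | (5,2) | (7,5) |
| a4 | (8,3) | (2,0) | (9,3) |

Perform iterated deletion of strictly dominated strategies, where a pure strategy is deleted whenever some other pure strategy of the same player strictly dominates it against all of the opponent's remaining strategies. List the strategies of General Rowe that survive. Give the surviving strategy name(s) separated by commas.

a4

For General Rowe, a3 strictly dominates a2 on the remaining columns (L: 6>1, M: 5>2, R: 7>5); eliminate a2.
General Cole's strategy M is strictly dominated by R (a1: 8>2, a3: 5>2, a4: 3>0) and is removed.
General Rowe's strategy a1 is strictly dominated by a3 (L: 6>2, R: 7>1) and is removed.
For General Rowe, a4 strictly dominates a3 on the remaining columns (L: 8>6, R: 9>7); eliminate a3.
Among the remaining strategies, none is strictly dominated by another pure strategy of the same player, so the elimination stops.
Surviving strategies — General Rowe: {a4}; General Cole: {L, R}.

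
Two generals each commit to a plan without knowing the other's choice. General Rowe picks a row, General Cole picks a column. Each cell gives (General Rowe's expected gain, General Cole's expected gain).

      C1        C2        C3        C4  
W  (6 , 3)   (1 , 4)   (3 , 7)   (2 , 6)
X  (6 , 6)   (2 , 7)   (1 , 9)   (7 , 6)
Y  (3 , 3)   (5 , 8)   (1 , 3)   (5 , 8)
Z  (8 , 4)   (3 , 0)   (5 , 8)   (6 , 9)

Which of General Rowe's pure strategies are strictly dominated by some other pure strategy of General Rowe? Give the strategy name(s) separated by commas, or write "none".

Z strictly dominates W — C1: 8>6, C2: 3>1, C3: 5>3, C4: 6>2.
X is not dominated — it holds its own against W at C1 (6=6); Y at C1 (6>3); Z at C4 (7>6).
Y is not dominated — it holds its own against W at C2 (5>1); X at C2 (5>2); Z at C2 (5>3).
Nothing dominates Z: W at C1 (8>6); X at C1 (8>6); Y at C1 (8>3).

W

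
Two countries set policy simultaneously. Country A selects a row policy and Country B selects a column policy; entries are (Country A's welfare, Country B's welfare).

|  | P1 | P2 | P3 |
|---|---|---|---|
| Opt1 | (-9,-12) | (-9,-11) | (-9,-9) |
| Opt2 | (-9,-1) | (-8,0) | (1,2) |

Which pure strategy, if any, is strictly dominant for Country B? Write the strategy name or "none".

P3 vs P1: Opt1: -9>-12, Opt2: 2>-1.
P3 vs P2: Opt1: -9>-11, Opt2: 2>0.
P3 strictly beats every other strategy against every opponent action, so it is strictly dominant.

P3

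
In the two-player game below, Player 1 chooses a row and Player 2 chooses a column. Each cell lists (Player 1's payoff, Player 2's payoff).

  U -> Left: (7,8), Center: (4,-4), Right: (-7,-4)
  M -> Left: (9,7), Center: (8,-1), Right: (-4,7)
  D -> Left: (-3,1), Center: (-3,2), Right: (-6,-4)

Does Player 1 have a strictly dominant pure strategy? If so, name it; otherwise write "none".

M

M vs U: Left: 9>7, Center: 8>4, Right: -4>-7.
M vs D: Left: 9>-3, Center: 8>-3, Right: -4>-6.
M strictly beats every other strategy against every opponent action, so it is strictly dominant.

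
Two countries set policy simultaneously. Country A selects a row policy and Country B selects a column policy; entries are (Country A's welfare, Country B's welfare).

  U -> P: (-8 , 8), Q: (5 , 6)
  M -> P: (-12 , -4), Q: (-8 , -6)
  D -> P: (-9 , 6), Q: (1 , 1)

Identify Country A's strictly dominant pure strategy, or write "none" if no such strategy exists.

U vs M: P: -8>-12, Q: 5>-8.
U vs D: P: -8>-9, Q: 5>1.
U strictly beats every other strategy against every opponent action, so it is strictly dominant.

U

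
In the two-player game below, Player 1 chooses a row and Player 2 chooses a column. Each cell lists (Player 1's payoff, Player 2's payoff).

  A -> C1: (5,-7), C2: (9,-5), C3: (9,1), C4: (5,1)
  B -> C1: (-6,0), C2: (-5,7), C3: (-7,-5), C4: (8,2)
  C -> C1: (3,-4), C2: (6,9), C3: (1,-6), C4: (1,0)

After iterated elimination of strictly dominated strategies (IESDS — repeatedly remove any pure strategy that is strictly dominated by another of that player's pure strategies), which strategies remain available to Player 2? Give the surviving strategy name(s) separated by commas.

Row C is eliminated: A beats it against every remaining column (C1: 5>3, C2: 9>6, C3: 9>1, C4: 5>1).
Player 2's strategy C1 is strictly dominated by C2 (A: -5>-7, B: 7>0) and is removed.
Among the remaining strategies, none is strictly dominated by another pure strategy of the same player, so the elimination stops.
Surviving strategies — Player 1: {A, B}; Player 2: {C2, C3, C4}.

C2, C3, C4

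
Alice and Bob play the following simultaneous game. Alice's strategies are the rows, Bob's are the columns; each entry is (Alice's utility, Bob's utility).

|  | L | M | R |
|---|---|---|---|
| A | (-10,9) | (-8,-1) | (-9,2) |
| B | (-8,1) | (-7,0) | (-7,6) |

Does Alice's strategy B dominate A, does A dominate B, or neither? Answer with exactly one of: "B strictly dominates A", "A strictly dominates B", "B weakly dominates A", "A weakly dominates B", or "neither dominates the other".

B's payoffs vs A's, by Bob's action — L: -8>-10, M: -7>-8, R: -7>-9.
B gives a strictly higher payoff against every action of Bob, so B strictly dominates A.

B strictly dominates A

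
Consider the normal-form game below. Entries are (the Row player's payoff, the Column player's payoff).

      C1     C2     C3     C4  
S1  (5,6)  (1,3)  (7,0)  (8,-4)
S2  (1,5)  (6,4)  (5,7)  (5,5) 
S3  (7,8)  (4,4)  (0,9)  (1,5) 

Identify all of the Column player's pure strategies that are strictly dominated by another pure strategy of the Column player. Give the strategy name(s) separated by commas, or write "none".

C2, C4

C1 is not dominated — it holds its own against C2 at S1 (6>3); C3 at S1 (6>0); C4 at S1 (6>-4).
C1 strictly dominates C2 — S1: 6>3, S2: 5>4, S3: 8>4.
C3: no other strategy beats it everywhere (C1 at S2 (7>5); C2 at S2 (7>4); C4 at S1 (0>-4)).
C4: dominated, since C3 does at least as well everywhere (S1: 0>-4, S2: 7>5, S3: 9>5).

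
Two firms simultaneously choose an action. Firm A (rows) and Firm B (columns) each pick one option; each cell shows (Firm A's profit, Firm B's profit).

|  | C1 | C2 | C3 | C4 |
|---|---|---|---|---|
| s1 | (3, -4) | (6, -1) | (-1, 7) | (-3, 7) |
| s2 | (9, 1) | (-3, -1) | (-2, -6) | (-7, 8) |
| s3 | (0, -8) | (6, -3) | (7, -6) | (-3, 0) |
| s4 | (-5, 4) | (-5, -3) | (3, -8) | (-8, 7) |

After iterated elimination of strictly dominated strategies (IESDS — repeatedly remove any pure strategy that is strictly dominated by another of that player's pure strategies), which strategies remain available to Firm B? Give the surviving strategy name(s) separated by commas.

Row s4 is eliminated: s3 beats it against every remaining column (C1: 0>-5, C2: 6>-5, C3: 7>3, C4: -3>-8).
Firm B's strategy C1 is strictly dominated by C4 (s1: 7>-4, s2: 8>1, s3: 0>-8) and is removed.
Row s2 is eliminated: s1 beats it against every remaining column (C2: 6>-3, C3: -1>-2, C4: -3>-7).
For Firm B, C4 strictly dominates C2 on the remaining rows (s1: 7>-1, s3: 0>-3); eliminate C2.
Among the remaining strategies, none is strictly dominated by another pure strategy of the same player, so the elimination stops.
Surviving strategies — Firm A: {s1, s3}; Firm B: {C3, C4}.

C3, C4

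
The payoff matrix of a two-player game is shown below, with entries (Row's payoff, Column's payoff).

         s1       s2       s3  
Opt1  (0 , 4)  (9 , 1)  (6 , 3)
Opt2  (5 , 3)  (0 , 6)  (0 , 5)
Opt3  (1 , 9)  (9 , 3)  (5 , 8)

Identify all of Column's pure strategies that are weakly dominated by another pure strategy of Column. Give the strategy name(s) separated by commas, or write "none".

none

s1: no other strategy beats it everywhere (s2 at Opt1 (4>1); s3 at Opt1 (4>3)).
s2: no other strategy beats it everywhere (s1 at Opt2 (6>3); s3 at Opt2 (6>5)).
s3 is not dominated — it holds its own against s1 at Opt2 (5>3); s2 at Opt1 (3>1).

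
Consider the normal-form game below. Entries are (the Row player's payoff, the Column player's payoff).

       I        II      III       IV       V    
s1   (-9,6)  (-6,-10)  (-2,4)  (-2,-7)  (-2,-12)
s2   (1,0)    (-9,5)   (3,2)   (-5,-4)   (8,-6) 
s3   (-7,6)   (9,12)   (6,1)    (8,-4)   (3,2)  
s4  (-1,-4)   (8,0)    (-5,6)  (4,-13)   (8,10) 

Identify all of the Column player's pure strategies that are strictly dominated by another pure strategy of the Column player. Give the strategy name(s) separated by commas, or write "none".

IV

I: no other strategy beats it everywhere (II at s1 (6>-10); III at s1 (6>4); IV at s1 (6>-7); V at s1 (6>-12)).
Nothing dominates II: I at s2 (5>0); III at s2 (5>2); IV at s2 (5>-4); V at s1 (-10>-12).
III: no other strategy beats it everywhere (I at s2 (2>0); II at s1 (4>-10); IV at s1 (4>-7); V at s1 (4>-12)).
I strictly dominates IV — s1: 6>-7, s2: 0>-4, s3: 6>-4, s4: -4>-13.
V is not dominated — it holds its own against I at s4 (10>-4); II at s4 (10>0); III at s3 (2>1); IV at s3 (2>-4).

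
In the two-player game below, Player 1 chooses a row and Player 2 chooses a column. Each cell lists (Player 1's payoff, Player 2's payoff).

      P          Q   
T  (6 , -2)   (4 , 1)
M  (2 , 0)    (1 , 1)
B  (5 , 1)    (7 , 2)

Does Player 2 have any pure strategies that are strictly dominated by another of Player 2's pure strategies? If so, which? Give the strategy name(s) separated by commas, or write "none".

P

P: dominated, since Q does at least as well everywhere (T: 1>-2, M: 1>0, B: 2>1).
Q: no other strategy beats it everywhere (P at T (1>-2)).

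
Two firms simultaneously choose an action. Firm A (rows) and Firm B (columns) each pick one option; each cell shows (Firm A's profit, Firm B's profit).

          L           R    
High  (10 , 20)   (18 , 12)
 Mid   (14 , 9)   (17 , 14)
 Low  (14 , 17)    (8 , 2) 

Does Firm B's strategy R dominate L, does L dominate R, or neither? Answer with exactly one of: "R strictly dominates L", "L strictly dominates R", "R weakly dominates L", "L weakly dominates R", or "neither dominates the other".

R's payoffs vs L's, by Firm A's action — High: 12<20, Mid: 14>9, Low: 2<17.
R does better at Mid but worse at High, Low; neither strategy dominates the other.

neither dominates the other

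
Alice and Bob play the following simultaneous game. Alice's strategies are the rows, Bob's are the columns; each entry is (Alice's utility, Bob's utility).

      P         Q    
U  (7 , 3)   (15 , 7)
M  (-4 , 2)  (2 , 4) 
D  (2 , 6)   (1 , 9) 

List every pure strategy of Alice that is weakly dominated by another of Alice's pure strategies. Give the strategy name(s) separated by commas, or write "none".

U is not dominated — it holds its own against M at P (7>-4); D at P (7>2).
M: dominated, since U does at least as well everywhere (P: 7>-4, Q: 15>2).
U weakly dominates D — P: 7>2, Q: 15>1.

M, D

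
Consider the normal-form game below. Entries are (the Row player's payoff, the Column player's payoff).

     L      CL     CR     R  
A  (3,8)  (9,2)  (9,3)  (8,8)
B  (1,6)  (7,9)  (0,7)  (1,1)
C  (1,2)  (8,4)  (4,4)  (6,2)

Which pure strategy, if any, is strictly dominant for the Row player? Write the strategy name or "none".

A vs B: L: 3>1, CL: 9>7, CR: 9>0, R: 8>1.
A vs C: L: 3>1, CL: 9>8, CR: 9>4, R: 8>6.
A strictly beats every other strategy against every opponent action, so it is strictly dominant.

A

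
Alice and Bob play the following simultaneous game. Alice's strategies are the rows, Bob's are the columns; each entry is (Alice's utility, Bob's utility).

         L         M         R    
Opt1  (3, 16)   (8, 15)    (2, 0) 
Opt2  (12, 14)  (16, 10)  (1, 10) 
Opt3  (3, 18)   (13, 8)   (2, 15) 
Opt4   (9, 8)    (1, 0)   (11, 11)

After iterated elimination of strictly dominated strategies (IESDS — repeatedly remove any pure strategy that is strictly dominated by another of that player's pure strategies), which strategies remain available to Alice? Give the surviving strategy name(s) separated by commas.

Bob's strategy M is strictly dominated by L (Opt1: 16>15, Opt2: 14>10, Opt3: 18>8, Opt4: 8>0) and is removed.
For Alice, Opt4 strictly dominates Opt1 on the remaining columns (L: 9>3, R: 11>2); eliminate Opt1.
Row Opt3 is eliminated: Opt4 beats it against every remaining column (L: 9>3, R: 11>2).
Among the remaining strategies, none is strictly dominated by another pure strategy of the same player, so the elimination stops.
Surviving strategies — Alice: {Opt2, Opt4}; Bob: {L, R}.

Opt2, Opt4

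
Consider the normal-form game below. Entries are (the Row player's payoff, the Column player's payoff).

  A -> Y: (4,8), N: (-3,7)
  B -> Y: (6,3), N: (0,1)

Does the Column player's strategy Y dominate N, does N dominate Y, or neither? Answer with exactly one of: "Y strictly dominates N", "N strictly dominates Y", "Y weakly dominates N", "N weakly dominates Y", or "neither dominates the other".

Y's payoffs vs N's, by the Row player's action — A: 8>7, B: 3>1.
Every comparison favours Y, so Y strictly dominates N.

Y strictly dominates N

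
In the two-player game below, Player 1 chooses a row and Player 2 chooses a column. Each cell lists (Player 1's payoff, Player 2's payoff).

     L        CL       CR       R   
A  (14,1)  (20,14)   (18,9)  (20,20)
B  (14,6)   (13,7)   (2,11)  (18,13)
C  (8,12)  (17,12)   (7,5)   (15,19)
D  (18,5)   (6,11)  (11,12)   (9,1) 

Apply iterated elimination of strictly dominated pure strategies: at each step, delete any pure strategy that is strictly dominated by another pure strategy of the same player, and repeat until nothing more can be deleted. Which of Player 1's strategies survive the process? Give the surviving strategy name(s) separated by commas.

A

For Player 1, A strictly dominates C on the remaining columns (L: 14>8, CL: 20>17, CR: 18>7, R: 20>15); eliminate C.
Player 2's strategy L is strictly dominated by CL (A: 14>1, B: 7>6, D: 11>5) and is removed.
Player 1's strategy B is strictly dominated by A (CL: 20>13, CR: 18>2, R: 20>18) and is removed.
Player 1's strategy D is strictly dominated by A (CL: 20>6, CR: 18>11, R: 20>9) and is removed.
Column CL is eliminated: R beats it against every remaining row (A: 20>14).
For Player 2, R strictly dominates CR on the remaining rows (A: 20>9); eliminate CR.
Among the remaining strategies, none is strictly dominated by another pure strategy of the same player, so the elimination stops.
Surviving strategies — Player 1: {A}; Player 2: {R}.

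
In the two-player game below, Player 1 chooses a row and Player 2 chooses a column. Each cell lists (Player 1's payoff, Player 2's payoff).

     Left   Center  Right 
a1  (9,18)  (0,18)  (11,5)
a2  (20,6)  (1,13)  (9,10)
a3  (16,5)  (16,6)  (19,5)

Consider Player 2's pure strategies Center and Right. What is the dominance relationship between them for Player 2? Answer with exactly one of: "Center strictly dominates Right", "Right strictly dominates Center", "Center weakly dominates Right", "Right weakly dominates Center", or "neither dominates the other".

Center's payoffs vs Right's, by Player 1's action — a1: 18>5, a2: 13>10, a3: 6>5.
Every comparison favours Center, so Center strictly dominates Right.

Center strictly dominates Right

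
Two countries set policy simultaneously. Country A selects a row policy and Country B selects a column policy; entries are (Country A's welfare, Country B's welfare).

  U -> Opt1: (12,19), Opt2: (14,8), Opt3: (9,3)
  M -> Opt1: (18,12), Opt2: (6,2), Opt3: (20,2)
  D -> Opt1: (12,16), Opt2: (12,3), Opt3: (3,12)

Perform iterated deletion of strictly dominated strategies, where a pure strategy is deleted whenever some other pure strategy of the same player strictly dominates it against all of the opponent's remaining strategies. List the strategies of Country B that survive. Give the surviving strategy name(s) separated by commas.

For Country B, Opt1 strictly dominates Opt2 on the remaining rows (U: 19>8, M: 12>2, D: 16>3); eliminate Opt2.
Row U is eliminated: M beats it against every remaining column (Opt1: 18>12, Opt3: 20>9).
For Country A, M strictly dominates D on the remaining columns (Opt1: 18>12, Opt3: 20>3); eliminate D.
Column Opt3 is eliminated: Opt1 beats it against every remaining row (M: 12>2).
Among the remaining strategies, none is strictly dominated by another pure strategy of the same player, so the elimination stops.
Surviving strategies — Country A: {M}; Country B: {Opt1}.

Opt1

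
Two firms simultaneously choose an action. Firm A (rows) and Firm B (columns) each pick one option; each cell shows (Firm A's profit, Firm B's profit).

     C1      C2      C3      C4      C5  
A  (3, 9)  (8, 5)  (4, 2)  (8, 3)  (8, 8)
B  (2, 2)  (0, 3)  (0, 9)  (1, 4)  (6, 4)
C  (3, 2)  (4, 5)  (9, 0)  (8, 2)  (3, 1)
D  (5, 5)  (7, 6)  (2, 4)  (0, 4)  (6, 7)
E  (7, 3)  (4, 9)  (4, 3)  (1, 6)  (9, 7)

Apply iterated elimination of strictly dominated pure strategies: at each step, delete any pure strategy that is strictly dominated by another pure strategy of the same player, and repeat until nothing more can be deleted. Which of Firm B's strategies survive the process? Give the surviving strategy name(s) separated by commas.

Row B is eliminated: A beats it against every remaining column (C1: 3>2, C2: 8>0, C3: 4>0, C4: 8>1, C5: 8>6).
For Firm B, C2 strictly dominates C3 on the remaining rows (A: 5>2, C: 5>0, D: 6>4, E: 9>3); eliminate C3.
For Firm B, C2 strictly dominates C4 on the remaining rows (A: 5>3, C: 5>2, D: 6>4, E: 9>6); eliminate C4.
For Firm A, D strictly dominates C on the remaining columns (C1: 5>3, C2: 7>4, C5: 6>3); eliminate C.
Among the remaining strategies, none is strictly dominated by another pure strategy of the same player, so the elimination stops.
Surviving strategies — Firm A: {A, D, E}; Firm B: {C1, C2, C5}.

C1, C2, C5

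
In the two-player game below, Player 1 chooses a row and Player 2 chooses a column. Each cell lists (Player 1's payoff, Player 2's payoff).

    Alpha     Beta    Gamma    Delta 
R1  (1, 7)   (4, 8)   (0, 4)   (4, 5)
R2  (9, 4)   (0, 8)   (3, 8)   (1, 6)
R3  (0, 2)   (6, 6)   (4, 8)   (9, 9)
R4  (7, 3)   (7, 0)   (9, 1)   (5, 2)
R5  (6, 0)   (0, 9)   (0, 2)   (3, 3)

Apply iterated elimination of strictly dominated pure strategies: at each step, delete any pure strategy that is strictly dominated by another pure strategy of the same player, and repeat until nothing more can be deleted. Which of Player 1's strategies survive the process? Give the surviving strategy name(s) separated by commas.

R2, R3, R4

Row R1 is eliminated: R4 beats it against every remaining column (Alpha: 7>1, Beta: 7>4, Gamma: 9>0, Delta: 5>4).
For Player 1, R4 strictly dominates R5 on the remaining columns (Alpha: 7>6, Beta: 7>0, Gamma: 9>0, Delta: 5>3); eliminate R5.
Among the remaining strategies, none is strictly dominated by another pure strategy of the same player, so the elimination stops.
Surviving strategies — Player 1: {R2, R3, R4}; Player 2: {Alpha, Beta, Gamma, Delta}.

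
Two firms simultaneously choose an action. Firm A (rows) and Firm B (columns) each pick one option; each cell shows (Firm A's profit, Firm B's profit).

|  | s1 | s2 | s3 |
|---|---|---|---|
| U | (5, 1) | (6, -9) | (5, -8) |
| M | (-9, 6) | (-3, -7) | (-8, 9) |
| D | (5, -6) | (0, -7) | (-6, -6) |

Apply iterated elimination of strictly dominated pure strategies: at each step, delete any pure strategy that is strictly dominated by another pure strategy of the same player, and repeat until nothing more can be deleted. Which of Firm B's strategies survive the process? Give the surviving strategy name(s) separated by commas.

s1, s3

Row M is eliminated: U beats it against every remaining column (s1: 5>-9, s2: 6>-3, s3: 5>-8).
For Firm B, s1 strictly dominates s2 on the remaining rows (U: 1>-9, D: -6>-7); eliminate s2.
Among the remaining strategies, none is strictly dominated by another pure strategy of the same player, so the elimination stops.
Surviving strategies — Firm A: {U, D}; Firm B: {s1, s3}.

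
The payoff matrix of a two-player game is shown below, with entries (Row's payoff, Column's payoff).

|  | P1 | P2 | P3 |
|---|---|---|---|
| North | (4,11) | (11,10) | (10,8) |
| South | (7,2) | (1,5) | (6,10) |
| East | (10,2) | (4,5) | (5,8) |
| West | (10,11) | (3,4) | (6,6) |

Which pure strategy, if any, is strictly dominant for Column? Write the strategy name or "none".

P1 fails to dominate P2 at South (2<5).
P2 fails to dominate P1 at North (10<11).
P3 fails to dominate P1 at North (8<11).
No single strategy dominates all the others.

none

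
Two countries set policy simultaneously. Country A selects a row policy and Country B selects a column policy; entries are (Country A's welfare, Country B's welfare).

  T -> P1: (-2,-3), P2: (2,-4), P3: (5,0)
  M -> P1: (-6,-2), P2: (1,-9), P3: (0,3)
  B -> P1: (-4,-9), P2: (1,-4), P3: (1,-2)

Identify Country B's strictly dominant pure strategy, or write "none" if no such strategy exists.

P3 vs P1: T: 0>-3, M: 3>-2, B: -2>-9.
P3 vs P2: T: 0>-4, M: 3>-9, B: -2>-4.
P3 strictly beats every other strategy against every opponent action, so it is strictly dominant.

P3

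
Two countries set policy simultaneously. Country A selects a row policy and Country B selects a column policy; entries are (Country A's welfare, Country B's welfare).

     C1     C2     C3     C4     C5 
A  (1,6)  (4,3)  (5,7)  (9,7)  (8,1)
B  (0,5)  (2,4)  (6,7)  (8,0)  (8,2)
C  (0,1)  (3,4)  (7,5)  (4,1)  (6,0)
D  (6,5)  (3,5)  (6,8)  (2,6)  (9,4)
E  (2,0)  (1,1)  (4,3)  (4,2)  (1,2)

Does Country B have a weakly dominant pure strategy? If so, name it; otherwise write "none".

C3 vs C1: A: 7>6, B: 7>5, C: 5>1, D: 8>5, E: 3>0.
C3 vs C2: A: 7>3, B: 7>4, C: 5>4, D: 8>5, E: 3>1.
C3 vs C4: A: 7=7, B: 7>0, C: 5>1, D: 8>6, E: 3>2.
C3 vs C5: A: 7>1, B: 7>2, C: 5>0, D: 8>4, E: 3>2.
C3 is at least as good as every other strategy against every opponent action, so it is weakly dominant.

C3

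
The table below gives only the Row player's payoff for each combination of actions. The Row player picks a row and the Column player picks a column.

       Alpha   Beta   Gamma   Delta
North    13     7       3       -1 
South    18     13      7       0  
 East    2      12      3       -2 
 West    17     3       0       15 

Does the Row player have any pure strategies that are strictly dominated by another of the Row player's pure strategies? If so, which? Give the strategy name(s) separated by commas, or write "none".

South strictly dominates North — Alpha: 18>13, Beta: 13>7, Gamma: 7>3, Delta: 0>-1.
Nothing dominates South: North at Alpha (18>13); East at Alpha (18>2); West at Alpha (18>17).
East is strictly dominated by South (Alpha: 18>2, Beta: 13>12, Gamma: 7>3, Delta: 0>-2).
Nothing dominates West: North at Alpha (17>13); South at Delta (15>0); East at Alpha (17>2).

North, East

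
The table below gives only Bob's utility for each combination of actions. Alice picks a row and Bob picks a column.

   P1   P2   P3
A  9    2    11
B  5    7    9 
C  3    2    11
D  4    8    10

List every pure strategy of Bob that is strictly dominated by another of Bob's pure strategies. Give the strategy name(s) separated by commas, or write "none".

P1: dominated, since P3 does at least as well everywhere (A: 11>9, B: 9>5, C: 11>3, D: 10>4).
P2 is strictly dominated by P3 (A: 11>2, B: 9>7, C: 11>2, D: 10>8).
Nothing dominates P3: P1 at A (11>9); P2 at A (11>2).

P1, P2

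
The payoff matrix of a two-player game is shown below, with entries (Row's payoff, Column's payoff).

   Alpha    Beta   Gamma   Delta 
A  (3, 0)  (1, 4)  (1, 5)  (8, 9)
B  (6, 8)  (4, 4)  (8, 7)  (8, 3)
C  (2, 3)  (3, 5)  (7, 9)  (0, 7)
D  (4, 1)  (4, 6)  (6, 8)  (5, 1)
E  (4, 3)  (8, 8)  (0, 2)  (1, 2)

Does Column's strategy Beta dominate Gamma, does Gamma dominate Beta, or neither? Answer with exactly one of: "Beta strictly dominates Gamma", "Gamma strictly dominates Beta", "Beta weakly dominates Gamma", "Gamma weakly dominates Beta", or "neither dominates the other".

neither dominates the other

Compare Beta to Gamma across each opponent action: A: 4<5, B: 4<7, C: 5<9, D: 6<8, E: 8>2.
Beta does better at E but worse at A, B, C, D; neither strategy dominates the other.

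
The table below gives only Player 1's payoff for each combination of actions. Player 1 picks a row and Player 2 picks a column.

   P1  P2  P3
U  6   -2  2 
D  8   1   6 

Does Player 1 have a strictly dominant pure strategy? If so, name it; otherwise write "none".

D

D vs U: P1: 8>6, P2: 1>-2, P3: 6>2.
D strictly beats every other strategy against every opponent action, so it is strictly dominant.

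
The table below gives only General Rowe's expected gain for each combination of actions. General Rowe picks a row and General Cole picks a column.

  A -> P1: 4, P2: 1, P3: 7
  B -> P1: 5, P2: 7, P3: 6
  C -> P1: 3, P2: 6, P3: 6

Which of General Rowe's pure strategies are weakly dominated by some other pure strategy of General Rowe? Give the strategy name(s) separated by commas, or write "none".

Nothing dominates A: B at P3 (7>6); C at P1 (4>3).
B: no other strategy beats it everywhere (A at P1 (5>4); C at P1 (5>3)).
B weakly dominates C — P1: 5>3, P2: 7>6, P3: 6=6.

C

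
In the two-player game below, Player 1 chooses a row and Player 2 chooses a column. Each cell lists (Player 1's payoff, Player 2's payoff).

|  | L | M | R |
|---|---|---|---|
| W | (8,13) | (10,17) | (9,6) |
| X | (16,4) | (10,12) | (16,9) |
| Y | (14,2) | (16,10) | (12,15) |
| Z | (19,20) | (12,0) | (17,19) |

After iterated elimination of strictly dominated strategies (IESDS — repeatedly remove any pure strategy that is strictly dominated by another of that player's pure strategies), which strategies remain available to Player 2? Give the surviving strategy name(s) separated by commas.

L

For Player 1, Y strictly dominates W on the remaining columns (L: 14>8, M: 16>10, R: 12>9); eliminate W.
Player 1's strategy X is strictly dominated by Z (L: 19>16, M: 12>10, R: 17>16) and is removed.
Player 2's strategy M is strictly dominated by R (Y: 15>10, Z: 19>0) and is removed.
Row Y is eliminated: Z beats it against every remaining column (L: 19>14, R: 17>12).
For Player 2, L strictly dominates R on the remaining rows (Z: 20>19); eliminate R.
Among the remaining strategies, none is strictly dominated by another pure strategy of the same player, so the elimination stops.
Surviving strategies — Player 1: {Z}; Player 2: {L}.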